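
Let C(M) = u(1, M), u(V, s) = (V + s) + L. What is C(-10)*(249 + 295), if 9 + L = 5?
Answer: -7072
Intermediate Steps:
L = -4 (L = -9 + 5 = -4)
u(V, s) = -4 + V + s (u(V, s) = (V + s) - 4 = -4 + V + s)
C(M) = -3 + M (C(M) = -4 + 1 + M = -3 + M)
C(-10)*(249 + 295) = (-3 - 10)*(249 + 295) = -13*544 = -7072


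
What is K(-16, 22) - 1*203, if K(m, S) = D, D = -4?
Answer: -207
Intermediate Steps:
K(m, S) = -4
K(-16, 22) - 1*203 = -4 - 1*203 = -4 - 203 = -207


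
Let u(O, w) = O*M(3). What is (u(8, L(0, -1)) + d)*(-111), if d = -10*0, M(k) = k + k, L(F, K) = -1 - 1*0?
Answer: -5328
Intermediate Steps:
L(F, K) = -1 (L(F, K) = -1 + 0 = -1)
M(k) = 2*k
u(O, w) = 6*O (u(O, w) = O*(2*3) = O*6 = 6*O)
d = 0
(u(8, L(0, -1)) + d)*(-111) = (6*8 + 0)*(-111) = (48 + 0)*(-111) = 48*(-111) = -5328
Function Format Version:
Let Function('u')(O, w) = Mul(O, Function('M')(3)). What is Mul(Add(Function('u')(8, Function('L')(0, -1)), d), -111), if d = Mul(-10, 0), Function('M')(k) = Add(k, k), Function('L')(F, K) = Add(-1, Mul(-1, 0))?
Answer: -5328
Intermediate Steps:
Function('L')(F, K) = -1 (Function('L')(F, K) = Add(-1, 0) = -1)
Function('M')(k) = Mul(2, k)
Function('u')(O, w) = Mul(6, O) (Function('u')(O, w) = Mul(O, Mul(2, 3)) = Mul(O, 6) = Mul(6, O))
d = 0
Mul(Add(Function('u')(8, Function('L')(0, -1)), d), -111) = Mul(Add(Mul(6, 8), 0), -111) = Mul(Add(48, 0), -111) = Mul(48, -111) = -5328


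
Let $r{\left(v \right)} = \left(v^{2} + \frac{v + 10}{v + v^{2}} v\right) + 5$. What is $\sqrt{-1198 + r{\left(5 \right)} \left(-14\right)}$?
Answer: $i \sqrt{1653} \approx 40.657 i$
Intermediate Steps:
$r{\left(v \right)} = 5 + v^{2} + \frac{v \left(10 + v\right)}{v + v^{2}}$ ($r{\left(v \right)} = \left(v^{2} + \frac{10 + v}{v + v^{2}} v\right) + 5 = \left(v^{2} + \frac{v \left(10 + v\right)}{v + v^{2}}\right) + 5 = 5 + v^{2} + \frac{v \left(10 + v\right)}{v + v^{2}}$)
$\sqrt{-1198 + r{\left(5 \right)} \left(-14\right)} = \sqrt{-1198 + \frac{15 + 5^{2} + 5^{3} + 6 \cdot 5}{1 + 5} \left(-14\right)} = \sqrt{-1198 + \frac{15 + 25 + 125 + 30}{6} \left(-14\right)} = \sqrt{-1198 + \frac{1}{6} \cdot 195 \left(-14\right)} = \sqrt{-1198 + \frac{65}{2} \left(-14\right)} = \sqrt{-1198 - 455} = \sqrt{-1653} = i \sqrt{1653}$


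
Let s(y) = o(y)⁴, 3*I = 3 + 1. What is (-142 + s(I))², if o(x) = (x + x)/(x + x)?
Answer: 19881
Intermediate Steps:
o(x) = 1 (o(x) = (2*x)/((2*x)) = (2*x)*(1/(2*x)) = 1)
I = 4/3 (I = (3 + 1)/3 = (⅓)*4 = 4/3 ≈ 1.3333)
s(y) = 1 (s(y) = 1⁴ = 1)
(-142 + s(I))² = (-142 + 1)² = (-141)² = 19881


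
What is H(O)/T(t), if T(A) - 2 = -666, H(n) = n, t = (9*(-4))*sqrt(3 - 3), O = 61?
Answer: -61/664 ≈ -0.091867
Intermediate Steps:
t = 0 (t = -36*sqrt(0) = -36*0 = 0)
T(A) = -664 (T(A) = 2 - 666 = -664)
H(O)/T(t) = 61/(-664) = 61*(-1/664) = -61/664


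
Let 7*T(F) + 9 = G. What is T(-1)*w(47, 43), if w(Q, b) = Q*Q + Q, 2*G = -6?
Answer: -27072/7 ≈ -3867.4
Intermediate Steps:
G = -3 (G = (½)*(-6) = -3)
T(F) = -12/7 (T(F) = -9/7 + (⅐)*(-3) = -9/7 - 3/7 = -12/7)
w(Q, b) = Q + Q² (w(Q, b) = Q² + Q = Q + Q²)
T(-1)*w(47, 43) = -564*(1 + 47)/7 = -564*48/7 = -12/7*2256 = -27072/7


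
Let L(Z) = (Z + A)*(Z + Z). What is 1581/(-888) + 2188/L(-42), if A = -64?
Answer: -505595/329448 ≈ -1.5347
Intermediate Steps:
L(Z) = 2*Z*(-64 + Z) (L(Z) = (Z - 64)*(Z + Z) = (-64 + Z)*(2*Z) = 2*Z*(-64 + Z))
1581/(-888) + 2188/L(-42) = 1581/(-888) + 2188/((2*(-42)*(-64 - 42))) = 1581*(-1/888) + 2188/((2*(-42)*(-106))) = -527/296 + 2188/8904 = -527/296 + 2188*(1/8904) = -527/296 + 547/2226 = -505595/329448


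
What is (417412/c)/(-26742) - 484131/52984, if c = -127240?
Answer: -102956702374067/11267882362920 ≈ -9.1372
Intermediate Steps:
(417412/c)/(-26742) - 484131/52984 = (417412/(-127240))/(-26742) - 484131/52984 = (417412*(-1/127240))*(-1/26742) - 484131*1/52984 = -104353/31810*(-1/26742) - 484131/52984 = 104353/850663020 - 484131/52984 = -102956702374067/11267882362920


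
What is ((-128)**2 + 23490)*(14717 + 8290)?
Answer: 917381118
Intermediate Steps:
((-128)**2 + 23490)*(14717 + 8290) = (16384 + 23490)*23007 = 39874*23007 = 917381118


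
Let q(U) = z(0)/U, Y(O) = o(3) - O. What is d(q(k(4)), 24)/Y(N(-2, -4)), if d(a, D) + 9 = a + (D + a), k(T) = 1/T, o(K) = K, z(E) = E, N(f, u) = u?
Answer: 15/7 ≈ 2.1429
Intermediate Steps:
Y(O) = 3 - O
q(U) = 0 (q(U) = 0/U = 0)
d(a, D) = -9 + D + 2*a (d(a, D) = -9 + (a + (D + a)) = -9 + (D + 2*a) = -9 + D + 2*a)
d(q(k(4)), 24)/Y(N(-2, -4)) = (-9 + 24 + 2*0)/(3 - 1*(-4)) = (-9 + 24 + 0)/(3 + 4) = 15/7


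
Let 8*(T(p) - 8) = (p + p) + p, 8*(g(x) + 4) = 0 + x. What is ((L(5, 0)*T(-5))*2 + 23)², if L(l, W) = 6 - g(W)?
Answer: 84681/4 ≈ 21170.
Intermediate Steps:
g(x) = -4 + x/8 (g(x) = -4 + (0 + x)/8 = -4 + x/8)
T(p) = 8 + 3*p/8 (T(p) = 8 + ((p + p) + p)/8 = 8 + (2*p + p)/8 = 8 + (3*p)/8 = 8 + 3*p/8)
L(l, W) = 10 - W/8 (L(l, W) = 6 - (-4 + W/8) = 6 + (4 - W/8) = 10 - W/8)
((L(5, 0)*T(-5))*2 + 23)² = (((10 - ⅛*0)*(8 + (3/8)*(-5)))*2 + 23)² = (((10 + 0)*(8 - 15/8))*2 + 23)² = ((10*(49/8))*2 + 23)² = ((245/4)*2 + 23)² = (245/2 + 23)² = (291/2)² = 84681/4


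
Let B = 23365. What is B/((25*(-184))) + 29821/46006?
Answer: -93775359/21162760 ≈ -4.4312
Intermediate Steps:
B/((25*(-184))) + 29821/46006 = 23365/((25*(-184))) + 29821/46006 = 23365/(-4600) + 29821*(1/46006) = 23365*(-1/4600) + 29821/46006 = -4673/920 + 29821/46006 = -93775359/21162760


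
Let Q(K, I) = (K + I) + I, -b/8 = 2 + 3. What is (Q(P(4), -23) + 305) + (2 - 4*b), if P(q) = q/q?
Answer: 422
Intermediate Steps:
P(q) = 1
b = -40 (b = -8*(2 + 3) = -8*5 = -40)
Q(K, I) = K + 2*I (Q(K, I) = (I + K) + I = K + 2*I)
(Q(P(4), -23) + 305) + (2 - 4*b) = ((1 + 2*(-23)) + 305) + (2 - 4*(-40)) = ((1 - 46) + 305) + (2 + 160) = (-45 + 305) + 162 = 260 + 162 = 422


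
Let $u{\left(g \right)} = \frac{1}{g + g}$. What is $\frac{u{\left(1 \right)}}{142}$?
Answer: $\frac{1}{284} \approx 0.0035211$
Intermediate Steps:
$u{\left(g \right)} = \frac{1}{2 g}$
$\frac{u{\left(1 \right)}}{142} = \frac{\frac{1}{2} \cdot 1^{-1}}{142} = \frac{1}{2} \cdot 1 \cdot \frac{1}{142} = \frac{1}{2} \cdot \frac{1}{142} = \frac{1}{284}$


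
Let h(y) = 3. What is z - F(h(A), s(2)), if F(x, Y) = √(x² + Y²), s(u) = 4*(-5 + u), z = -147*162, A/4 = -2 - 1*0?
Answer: -23814 - 3*√17 ≈ -23826.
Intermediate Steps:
A = -8 (A = 4*(-2 - 1*0) = 4*(-2 + 0) = 4*(-2) = -8)
z = -23814
s(u) = -20 + 4*u
F(x, Y) = √(Y² + x²)
z - F(h(A), s(2)) = -23814 - √((-20 + 4*2)² + 3²) = -23814 - √((-20 + 8)² + 9) = -23814 - √((-12)² + 9) = -23814 - √(144 + 9) = -23814 - √153 = -23814 - 3*√17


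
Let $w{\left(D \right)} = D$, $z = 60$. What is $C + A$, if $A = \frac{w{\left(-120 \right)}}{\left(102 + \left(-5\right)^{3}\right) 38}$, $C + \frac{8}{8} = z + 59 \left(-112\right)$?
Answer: $- \frac{2861853}{437} \approx -6548.9$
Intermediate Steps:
$C = -6549$ ($C = -1 + \left(60 + 59 \left(-112\right)\right) = -1 + \left(60 - 6608\right) = -1 - 6548 = -6549$)
$A = \frac{60}{437}$ ($A = - \frac{120}{\left(102 + \left(-5\right)^{3}\right) 38} = - \frac{120}{\left(102 - 125\right) 38} = - \frac{120}{\left(-23\right) 38} = - \frac{120}{-874} = \left(-120\right) \left(- \frac{1}{874}\right) = \frac{60}{437} \approx 0.1373$)
$C + A = -6549 + \frac{60}{437} = - \frac{2861853}{437}$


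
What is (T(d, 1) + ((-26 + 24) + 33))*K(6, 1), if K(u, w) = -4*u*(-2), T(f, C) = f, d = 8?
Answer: 1872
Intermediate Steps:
K(u, w) = 8*u
(T(d, 1) + ((-26 + 24) + 33))*K(6, 1) = (8 + ((-26 + 24) + 33))*(8*6) = (8 + (-2 + 33))*48 = (8 + 31)*48 = 39*48 = 1872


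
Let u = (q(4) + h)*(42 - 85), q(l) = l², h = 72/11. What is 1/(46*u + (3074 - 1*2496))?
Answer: -11/484186 ≈ -2.2719e-5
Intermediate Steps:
h = 72/11 (h = 72*(1/11) = 72/11 ≈ 6.5455)
u = -10664/11 (u = (4² + 72/11)*(42 - 85) = (16 + 72/11)*(-43) = (248/11)*(-43) = -10664/11 ≈ -969.45)
1/(46*u + (3074 - 1*2496)) = 1/(46*(-10664/11) + (3074 - 1*2496)) = 1/(-490544/11 + (3074 - 2496)) = 1/(-490544/11 + 578) = 1/(-484186/11) = -11/484186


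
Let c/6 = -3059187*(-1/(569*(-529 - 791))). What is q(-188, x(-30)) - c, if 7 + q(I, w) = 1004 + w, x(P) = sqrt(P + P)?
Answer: 127863647/125180 + 2*I*sqrt(15) ≈ 1021.4 + 7.746*I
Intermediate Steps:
x(P) = sqrt(2)*sqrt(P) (x(P) = sqrt(2*P) = sqrt(2)*sqrt(P))
q(I, w) = 997 + w (q(I, w) = -7 + (1004 + w) = 997 + w)
c = -3059187/125180 (c = 6*(-3059187*(-1/(569*(-529 - 791)))) = 6*(-3059187/((-1320*(-569)))) = 6*(-3059187/751080) = 6*(-3059187*1/751080) = 6*(-1019729/250360) = -3059187/125180 ≈ -24.438)
q(-188, x(-30)) - c = (997 + sqrt(2)*sqrt(-30)) - 1*(-3059187/125180) = (997 + sqrt(2)*(I*sqrt(30))) + 3059187/125180 = (997 + 2*I*sqrt(15)) + 3059187/125180 = 127863647/125180 + 2*I*sqrt(15)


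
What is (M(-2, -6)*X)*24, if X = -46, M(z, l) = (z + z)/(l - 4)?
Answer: -2208/5 ≈ -441.60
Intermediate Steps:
M(z, l) = 2*z/(-4 + l) (M(z, l) = (2*z)/(-4 + l) = 2*z/(-4 + l))
(M(-2, -6)*X)*24 = ((2*(-2)/(-4 - 6))*(-46))*24 = ((2*(-2)/(-10))*(-46))*24 = ((2*(-2)*(-1/10))*(-46))*24 = ((2/5)*(-46))*24 = -92/5*24 = -2208/5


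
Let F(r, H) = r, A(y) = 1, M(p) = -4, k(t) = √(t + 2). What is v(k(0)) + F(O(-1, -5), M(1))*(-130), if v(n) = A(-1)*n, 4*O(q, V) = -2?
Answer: 65 + √2 ≈ 66.414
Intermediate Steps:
k(t) = √(2 + t)
O(q, V) = -½ (O(q, V) = (¼)*(-2) = -½)
v(n) = n (v(n) = 1*n = n)
v(k(0)) + F(O(-1, -5), M(1))*(-130) = √(2 + 0) - ½*(-130) = √2 + 65 = 65 + √2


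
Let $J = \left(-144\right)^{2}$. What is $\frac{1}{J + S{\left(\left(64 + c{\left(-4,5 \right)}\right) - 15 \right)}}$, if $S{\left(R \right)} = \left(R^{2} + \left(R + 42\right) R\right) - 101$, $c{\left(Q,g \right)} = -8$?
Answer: $\frac{1}{25719} \approx 3.8882 \cdot 10^{-5}$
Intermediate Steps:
$J = 20736$
$S{\left(R \right)} = -101 + R^{2} + R \left(42 + R\right)$ ($S{\left(R \right)} = \left(R^{2} + \left(42 + R\right) R\right) - 101 = \left(R^{2} + R \left(42 + R\right)\right) - 101 = -101 + R^{2} + R \left(42 + R\right)$)
$\frac{1}{J + S{\left(\left(64 + c{\left(-4,5 \right)}\right) - 15 \right)}} = \frac{1}{20736 + \left(-101 + 2 \left(\left(64 - 8\right) - 15\right)^{2} + 42 \left(\left(64 - 8\right) - 15\right)\right)} = \frac{1}{20736 + \left(-101 + 2 \left(56 - 15\right)^{2} + 42 \left(56 - 15\right)\right)} = \frac{1}{20736 + \left(-101 + 2 \cdot 41^{2} + 42 \cdot 41\right)} = \frac{1}{20736 + \left(-101 + 2 \cdot 1681 + 1722\right)} = \frac{1}{20736 + \left(-101 + 3362 + 1722\right)} = \frac{1}{20736 + 4983} = \frac{1}{25719}$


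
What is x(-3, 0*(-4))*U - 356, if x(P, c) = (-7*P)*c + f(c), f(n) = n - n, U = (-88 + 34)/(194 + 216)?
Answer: -356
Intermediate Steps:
U = -27/205 (U = -54/410 = -54*1/410 = -27/205 ≈ -0.13171)
f(n) = 0
x(P, c) = -7*P*c (x(P, c) = (-7*P)*c + 0 = -7*P*c + 0 = -7*P*c)
x(-3, 0*(-4))*U - 356 = -7*(-3)*0*(-4)*(-27/205) - 356 = -7*(-3)*0*(-27/205) - 356 = 0*(-27/205) - 356 = 0 - 356 = -356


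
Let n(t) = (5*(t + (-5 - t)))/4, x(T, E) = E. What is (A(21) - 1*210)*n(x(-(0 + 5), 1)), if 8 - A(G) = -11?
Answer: 4775/4 ≈ 1193.8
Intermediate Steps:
A(G) = 19 (A(G) = 8 - 1*(-11) = 8 + 11 = 19)
n(t) = -25/4 (n(t) = (5*(-5))*(¼) = -25*¼ = -25/4)
(A(21) - 1*210)*n(x(-(0 + 5), 1)) = (19 - 1*210)*(-25/4) = (19 - 210)*(-25/4) = -191*(-25/4) = 4775/4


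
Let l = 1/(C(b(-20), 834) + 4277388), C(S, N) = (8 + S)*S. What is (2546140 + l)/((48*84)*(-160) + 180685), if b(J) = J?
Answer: -10891439755921/1986680160180 ≈ -5.4822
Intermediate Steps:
C(S, N) = S*(8 + S)
l = 1/4277628 (l = 1/(-20*(8 - 20) + 4277388) = 1/(-20*(-12) + 4277388) = 1/(240 + 4277388) = 1/4277628 ≈ 2.3377e-7)
(2546140 + l)/((48*84)*(-160) + 180685) = (2546140 + 1/4277628)/((48*84)*(-160) + 180685) = 10891439755921/(4277628*(4032*(-160) + 180685)) = 10891439755921/(4277628*(-645120 + 180685)) = (10891439755921/4277628)/(-464435) = (10891439755921/4277628)*(-1/464435) = -10891439755921/1986680160180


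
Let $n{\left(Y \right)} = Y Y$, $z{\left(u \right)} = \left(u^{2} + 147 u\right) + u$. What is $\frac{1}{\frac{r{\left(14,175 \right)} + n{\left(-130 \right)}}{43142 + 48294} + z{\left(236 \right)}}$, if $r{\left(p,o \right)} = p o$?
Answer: $\frac{45718}{4143157707} \approx 1.1035 \cdot 10^{-5}$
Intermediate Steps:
$z{\left(u \right)} = u^{2} + 148 u$
$n{\left(Y \right)} = Y^{2}$
$r{\left(p,o \right)} = o p$
$\frac{1}{\frac{r{\left(14,175 \right)} + n{\left(-130 \right)}}{43142 + 48294} + z{\left(236 \right)}} = \frac{1}{\frac{175 \cdot 14 + \left(-130\right)^{2}}{43142 + 48294} + 236 \left(148 + 236\right)} = \frac{1}{\frac{2450 + 16900}{91436} + 236 \cdot 384} = \frac{1}{19350 \cdot \frac{1}{91436} + 90624} = \frac{1}{\frac{9675}{45718} + 90624} = \frac{1}{\frac{4143157707}{45718}} = \frac{45718}{4143157707}$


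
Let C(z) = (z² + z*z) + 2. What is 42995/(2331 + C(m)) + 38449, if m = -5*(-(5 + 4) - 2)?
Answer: 322360962/8383 ≈ 38454.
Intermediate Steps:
m = 55 (m = -5*(-1*9 - 2) = -5*(-9 - 2) = -5*(-11) = 55)
C(z) = 2 + 2*z² (C(z) = (z² + z²) + 2 = 2*z² + 2 = 2 + 2*z²)
42995/(2331 + C(m)) + 38449 = 42995/(2331 + (2 + 2*55²)) + 38449 = 42995/(2331 + (2 + 2*3025)) + 38449 = 42995/(2331 + (2 + 6050)) + 38449 = 42995/(2331 + 6052) + 38449 = 42995/8383 + 38449 = 322360962/8383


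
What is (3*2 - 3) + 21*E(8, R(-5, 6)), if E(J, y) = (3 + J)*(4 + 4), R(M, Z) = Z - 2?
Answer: 1851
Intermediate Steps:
R(M, Z) = -2 + Z
E(J, y) = 24 + 8*J (E(J, y) = (3 + J)*8 = 24 + 8*J)
(3*2 - 3) + 21*E(8, R(-5, 6)) = (3*2 - 3) + 21*(24 + 8*8) = (6 - 3) + 21*(24 + 64) = 3 + 21*88 = 3 + 1848 = 1851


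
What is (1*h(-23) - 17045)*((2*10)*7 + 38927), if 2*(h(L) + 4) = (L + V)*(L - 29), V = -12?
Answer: -630502313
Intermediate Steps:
h(L) = -4 + (-29 + L)*(-12 + L)/2 (h(L) = -4 + ((L - 12)*(L - 29))/2 = -4 + ((-12 + L)*(-29 + L))/2 = -4 + ((-29 + L)*(-12 + L))/2 = -4 + (-29 + L)*(-12 + L)/2)
(1*h(-23) - 17045)*((2*10)*7 + 38927) = (1*(170 + (1/2)*(-23)**2 - 41/2*(-23)) - 17045)*((2*10)*7 + 38927) = (1*(170 + (1/2)*529 + 943/2) - 17045)*(20*7 + 38927) = (1*(170 + 529/2 + 943/2) - 17045)*(140 + 38927) = (1*906 - 17045)*39067 = (906 - 17045)*39067 = -16139*39067 = -630502313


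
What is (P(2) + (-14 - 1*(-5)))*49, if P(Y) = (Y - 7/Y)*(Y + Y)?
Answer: -735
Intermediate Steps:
P(Y) = 2*Y*(Y - 7/Y) (P(Y) = (Y - 7/Y)*(2*Y) = 2*Y*(Y - 7/Y))
(P(2) + (-14 - 1*(-5)))*49 = ((-14 + 2*2**2) + (-14 - 1*(-5)))*49 = ((-14 + 2*4) + (-14 + 5))*49 = ((-14 + 8) - 9)*49 = (-6 - 9)*49 = -15*49 = -735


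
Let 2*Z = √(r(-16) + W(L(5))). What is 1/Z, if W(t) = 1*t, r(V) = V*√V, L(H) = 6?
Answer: √2/√(3 - 32*I) ≈ 0.18444 + 0.16796*I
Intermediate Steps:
r(V) = V^(3/2)
W(t) = t
Z = √(6 - 64*I)/2 (Z = √((-16)^(3/2) + 6)/2 = √(-64*I + 6)/2 = √(6 - 64*I)/2 ≈ 2.964 - 2.6991*I)
1/Z = 1/(√(6 - 64*I)/2) = 2/√(6 - 64*I)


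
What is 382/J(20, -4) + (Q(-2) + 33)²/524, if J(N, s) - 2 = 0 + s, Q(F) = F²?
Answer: -98715/524 ≈ -188.39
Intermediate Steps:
J(N, s) = 2 + s (J(N, s) = 2 + (0 + s) = 2 + s)
382/J(20, -4) + (Q(-2) + 33)²/524 = 382/(2 - 4) + ((-2)² + 33)²/524 = 382/(-2) + (4 + 33)²*(1/524) = 382*(-½) + 37²*(1/524) = -191 + 1369*(1/524) = -191 + 1369/524 = -98715/524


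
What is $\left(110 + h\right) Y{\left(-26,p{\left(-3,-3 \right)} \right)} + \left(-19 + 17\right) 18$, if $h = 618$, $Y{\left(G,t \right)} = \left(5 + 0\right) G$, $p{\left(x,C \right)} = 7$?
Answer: $-94676$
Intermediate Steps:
$Y{\left(G,t \right)} = 5 G$
$\left(110 + h\right) Y{\left(-26,p{\left(-3,-3 \right)} \right)} + \left(-19 + 17\right) 18 = \left(110 + 618\right) 5 \left(-26\right) + \left(-19 + 17\right) 18 = 728 \left(-130\right) - 36 = -94640 - 36 = -94676$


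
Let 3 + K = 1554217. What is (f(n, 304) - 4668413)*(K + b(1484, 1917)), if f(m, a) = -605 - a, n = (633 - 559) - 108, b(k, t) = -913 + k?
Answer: -7259791805770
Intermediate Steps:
n = -34 (n = 74 - 108 = -34)
K = 1554214 (K = -3 + 1554217 = 1554214)
(f(n, 304) - 4668413)*(K + b(1484, 1917)) = ((-605 - 1*304) - 4668413)*(1554214 + (-913 + 1484)) = ((-605 - 304) - 4668413)*(1554214 + 571) = (-909 - 4668413)*1554785 = -4669322*1554785 = -7259791805770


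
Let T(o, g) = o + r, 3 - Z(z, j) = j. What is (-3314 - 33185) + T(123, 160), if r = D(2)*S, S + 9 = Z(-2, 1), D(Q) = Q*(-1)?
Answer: -36362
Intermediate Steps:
Z(z, j) = 3 - j
D(Q) = -Q
S = -7 (S = -9 + (3 - 1*1) = -9 + (3 - 1) = -9 + 2 = -7)
r = 14 (r = -1*2*(-7) = -2*(-7) = 14)
T(o, g) = 14 + o (T(o, g) = o + 14 = 14 + o)
(-3314 - 33185) + T(123, 160) = (-3314 - 33185) + (14 + 123) = -36499 + 137 = -36362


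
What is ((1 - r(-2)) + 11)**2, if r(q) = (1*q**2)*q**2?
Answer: 16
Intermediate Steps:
r(q) = q**4 (r(q) = q**2*q**2 = q**4)
((1 - r(-2)) + 11)**2 = ((1 - 1*(-2)**4) + 11)**2 = ((1 - 1*16) + 11)**2 = ((1 - 16) + 11)**2 = (-15 + 11)**2 = (-4)**2 = 16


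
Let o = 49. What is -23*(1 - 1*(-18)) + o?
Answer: -388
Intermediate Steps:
-23*(1 - 1*(-18)) + o = -23*(1 - 1*(-18)) + 49 = -23*(1 + 18) + 49 = -23*19 + 49 = -437 + 49 = -388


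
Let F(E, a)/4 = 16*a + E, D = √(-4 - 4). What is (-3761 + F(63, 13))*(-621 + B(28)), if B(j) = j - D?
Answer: 1587461 + 5354*I*√2 ≈ 1.5875e+6 + 7571.7*I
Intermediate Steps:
D = 2*I*√2 (D = √(-8) = 2*I*√2 ≈ 2.8284*I)
F(E, a) = 4*E + 64*a (F(E, a) = 4*(16*a + E) = 4*(E + 16*a) = 4*E + 64*a)
B(j) = j - 2*I*√2
(-3761 + F(63, 13))*(-621 + B(28)) = (-3761 + (4*63 + 64*13))*(-621 + (28 - 2*I*√2)) = (-3761 + (252 + 832))*(-593 - 2*I*√2) = (-3761 + 1084)*(-593 - 2*I*√2) = -2677*(-593 - 2*I*√2) = 1587461 + 5354*I*√2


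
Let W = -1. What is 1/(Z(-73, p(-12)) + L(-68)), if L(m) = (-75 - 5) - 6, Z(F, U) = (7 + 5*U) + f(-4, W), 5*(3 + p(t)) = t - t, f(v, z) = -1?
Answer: -1/95 ≈ -0.010526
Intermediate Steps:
p(t) = -3 (p(t) = -3 + (t - t)/5 = -3 + (⅕)*0 = -3 + 0 = -3)
Z(F, U) = 6 + 5*U (Z(F, U) = (7 + 5*U) - 1 = 6 + 5*U)
L(m) = -86 (L(m) = -80 - 6 = -86)
1/(Z(-73, p(-12)) + L(-68)) = 1/((6 + 5*(-3)) - 86) = 1/((6 - 15) - 86) = 1/(-9 - 86) = 1/(-95) = -1/95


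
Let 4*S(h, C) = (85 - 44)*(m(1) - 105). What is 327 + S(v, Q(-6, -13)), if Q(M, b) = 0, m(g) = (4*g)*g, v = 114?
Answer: -2833/4 ≈ -708.25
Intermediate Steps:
m(g) = 4*g**2
S(h, C) = -4141/4 (S(h, C) = ((85 - 44)*(4*1**2 - 105))/4 = (41*(4*1 - 105))/4 = (41*(4 - 105))/4 = (41*(-101))/4 = (1/4)*(-4141) = -4141/4)
327 + S(v, Q(-6, -13)) = 327 - 4141/4 = -2833/4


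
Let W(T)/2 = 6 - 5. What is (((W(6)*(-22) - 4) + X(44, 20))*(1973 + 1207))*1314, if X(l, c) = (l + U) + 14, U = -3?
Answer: 29249640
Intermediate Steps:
W(T) = 2 (W(T) = 2*(6 - 5) = 2*1 = 2)
X(l, c) = 11 + l (X(l, c) = (l - 3) + 14 = (-3 + l) + 14 = 11 + l)
(((W(6)*(-22) - 4) + X(44, 20))*(1973 + 1207))*1314 = (((2*(-22) - 4) + (11 + 44))*(1973 + 1207))*1314 = (((-44 - 4) + 55)*3180)*1314 = ((-48 + 55)*3180)*1314 = (7*3180)*1314 = 22260*1314 = 29249640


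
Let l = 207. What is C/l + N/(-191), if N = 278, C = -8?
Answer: -59074/39537 ≈ -1.4941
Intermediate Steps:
C/l + N/(-191) = -8/207 + 278/(-191) = -8*1/207 + 278*(-1/191) = -8/207 - 278/191 = -59074/39537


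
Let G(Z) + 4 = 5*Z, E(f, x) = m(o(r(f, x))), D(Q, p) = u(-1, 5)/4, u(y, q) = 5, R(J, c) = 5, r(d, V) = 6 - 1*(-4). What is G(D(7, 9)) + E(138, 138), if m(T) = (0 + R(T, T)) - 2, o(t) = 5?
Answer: 21/4 ≈ 5.2500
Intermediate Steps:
r(d, V) = 10 (r(d, V) = 6 + 4 = 10)
m(T) = 3 (m(T) = (0 + 5) - 2 = 5 - 2 = 3)
D(Q, p) = 5/4
E(f, x) = 3
G(Z) = -4 + 5*Z
G(D(7, 9)) + E(138, 138) = (-4 + 5*(5/4)) + 3 = (-4 + 25/4) + 3 = 9/4 + 3 = 21/4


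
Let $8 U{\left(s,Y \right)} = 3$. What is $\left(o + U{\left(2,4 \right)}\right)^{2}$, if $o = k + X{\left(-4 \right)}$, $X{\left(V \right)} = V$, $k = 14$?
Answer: $\frac{6889}{64} \approx 107.64$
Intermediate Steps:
$U{\left(s,Y \right)} = \frac{3}{8}$ ($U{\left(s,Y \right)} = \frac{1}{8} \cdot 3 = \frac{3}{8}$)
$o = 10$ ($o = 14 - 4 = 10$)
$\left(o + U{\left(2,4 \right)}\right)^{2} = \left(10 + \frac{3}{8}\right)^{2} = \left(\frac{83}{8}\right)^{2} = \frac{6889}{64}$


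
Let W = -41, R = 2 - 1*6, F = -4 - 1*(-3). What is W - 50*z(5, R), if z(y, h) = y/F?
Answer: 209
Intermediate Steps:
F = -1 (F = -4 + 3 = -1)
R = -4 (R = 2 - 6 = -4)
z(y, h) = -y (z(y, h) = y/(-1) = y*(-1) = -y)
W - 50*z(5, R) = -41 - (-50)*5 = -41 - 50*(-5) = -41 + 250 = 209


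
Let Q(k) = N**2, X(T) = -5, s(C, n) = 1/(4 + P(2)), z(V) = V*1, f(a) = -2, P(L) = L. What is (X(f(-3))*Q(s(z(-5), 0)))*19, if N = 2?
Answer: -380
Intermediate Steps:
z(V) = V
s(C, n) = 1/6 (s(C, n) = 1/(4 + 2) = 1/6)
Q(k) = 4 (Q(k) = 2**2 = 4)
(X(f(-3))*Q(s(z(-5), 0)))*19 = -5*4*19 = -20*19 = -380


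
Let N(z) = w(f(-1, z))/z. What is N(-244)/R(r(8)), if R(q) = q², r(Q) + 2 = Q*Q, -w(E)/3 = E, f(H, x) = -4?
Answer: -3/234484 ≈ -1.2794e-5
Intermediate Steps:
w(E) = -3*E
r(Q) = -2 + Q² (r(Q) = -2 + Q*Q = -2 + Q²)
N(z) = 12/z (N(z) = (-3*(-4))/z = 12/z)
N(-244)/R(r(8)) = (12/(-244))/((-2 + 8²)²) = (12*(-1/244))/((-2 + 64)²) = -3/(61*(62²)) = -3/61/3844 = -3/61*1/3844 = -3/234484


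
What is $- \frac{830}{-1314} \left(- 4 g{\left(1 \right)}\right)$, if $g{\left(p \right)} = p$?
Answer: $- \frac{1660}{657} \approx -2.5266$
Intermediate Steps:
$- \frac{830}{-1314} \left(- 4 g{\left(1 \right)}\right) = - \frac{830}{-1314} \left(\left(-4\right) 1\right) = \left(-830\right) \left(- \frac{1}{1314}\right) \left(-4\right) = \frac{415}{657} \left(-4\right) = - \frac{1660}{657}$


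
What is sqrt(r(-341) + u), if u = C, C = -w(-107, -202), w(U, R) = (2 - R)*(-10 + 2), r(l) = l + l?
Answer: 5*sqrt(38) ≈ 30.822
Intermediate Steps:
r(l) = 2*l
w(U, R) = -16 + 8*R (w(U, R) = (2 - R)*(-8) = -16 + 8*R)
C = 1632 (C = -(-16 + 8*(-202)) = -(-16 - 1616) = -1*(-1632) = 1632)
u = 1632
sqrt(r(-341) + u) = sqrt(2*(-341) + 1632) = sqrt(-682 + 1632) = sqrt(950) = 5*sqrt(38)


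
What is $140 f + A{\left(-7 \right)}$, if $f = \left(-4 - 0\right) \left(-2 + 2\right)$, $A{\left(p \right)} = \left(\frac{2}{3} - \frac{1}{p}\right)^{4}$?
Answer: $\frac{83521}{194481} \approx 0.42946$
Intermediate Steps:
$A{\left(p \right)} = \left(\frac{2}{3} - \frac{1}{p}\right)^{4}$ ($A{\left(p \right)} = \left(2 \cdot \frac{1}{3} - \frac{1}{p}\right)^{4} = \left(\frac{2}{3} - \frac{1}{p}\right)^{4}$)
$f = 0$ ($f = \left(-4 + 0\right) 0 = \left(-4\right) 0 = 0$)
$140 f + A{\left(-7 \right)} = 140 \cdot 0 + \frac{\left(-3 + 2 \left(-7\right)\right)^{4}}{81 \cdot 2401} = 0 + \frac{1}{81} \cdot \frac{1}{2401} \left(-3 - 14\right)^{4} = 0 + \frac{1}{81} \cdot \frac{1}{2401} \left(-17\right)^{4} = 0 + \frac{1}{81} \cdot \frac{1}{2401} \cdot 83521 = 0 + \frac{83521}{194481} = \frac{83521}{194481}$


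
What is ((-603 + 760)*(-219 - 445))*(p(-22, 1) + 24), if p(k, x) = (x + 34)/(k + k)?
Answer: -26609302/11 ≈ -2.4190e+6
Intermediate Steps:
p(k, x) = (34 + x)/(2*k) (p(k, x) = (34 + x)/((2*k)) = (34 + x)*(1/(2*k)) = (34 + x)/(2*k))
((-603 + 760)*(-219 - 445))*(p(-22, 1) + 24) = ((-603 + 760)*(-219 - 445))*((½)*(34 + 1)/(-22) + 24) = (157*(-664))*((½)*(-1/22)*35 + 24) = -104248*(-35/44 + 24) = -104248*1021/44 = -26609302/11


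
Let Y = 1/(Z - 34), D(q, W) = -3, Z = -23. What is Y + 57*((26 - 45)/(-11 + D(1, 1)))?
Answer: 61717/798 ≈ 77.340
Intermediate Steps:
Y = -1/57 (Y = 1/(-23 - 34) = 1/(-57) = -1/57 ≈ -0.017544)
Y + 57*((26 - 45)/(-11 + D(1, 1))) = -1/57 + 57*((26 - 45)/(-11 - 3)) = -1/57 + 57*(-19/(-14)) = -1/57 + 57*(-19*(-1/14)) = -1/57 + 57*(19/14) = -1/57 + 1083/14 = 61717/798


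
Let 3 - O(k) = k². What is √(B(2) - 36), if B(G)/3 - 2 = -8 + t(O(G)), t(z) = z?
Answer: I*√57 ≈ 7.5498*I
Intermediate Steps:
O(k) = 3 - k²
B(G) = -9 - 3*G² (B(G) = 6 + 3*(-8 + (3 - G²)) = 6 + 3*(-5 - G²) = 6 + (-15 - 3*G²) = -9 - 3*G²)
√(B(2) - 36) = √((-9 - 3*2²) - 36) = √((-9 - 3*4) - 36) = √((-9 - 12) - 36) = √(-21 - 36) = √(-57) = I*√57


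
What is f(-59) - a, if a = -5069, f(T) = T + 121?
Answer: 5131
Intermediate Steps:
f(T) = 121 + T
f(-59) - a = (121 - 59) - 1*(-5069) = 62 + 5069 = 5131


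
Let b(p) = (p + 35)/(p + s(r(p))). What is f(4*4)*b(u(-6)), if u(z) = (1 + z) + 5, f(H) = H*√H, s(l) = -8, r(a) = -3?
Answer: -280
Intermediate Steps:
f(H) = H^(3/2)
u(z) = 6 + z
b(p) = (35 + p)/(-8 + p) (b(p) = (p + 35)/(p - 8) = (35 + p)/(-8 + p))
f(4*4)*b(u(-6)) = (4*4)^(3/2)*((35 + (6 - 6))/(-8 + (6 - 6))) = 16^(3/2)*((35 + 0)/(-8 + 0)) = 64*(35/(-8)) = 64*(-⅛*35) = 64*(-35/8) = -280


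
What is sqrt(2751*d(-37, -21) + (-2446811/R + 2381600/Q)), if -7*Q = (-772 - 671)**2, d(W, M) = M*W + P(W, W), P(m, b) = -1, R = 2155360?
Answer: sqrt(1290633010978687785131710)/777546120 ≈ 1461.1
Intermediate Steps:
d(W, M) = -1 + M*W (d(W, M) = M*W - 1 = -1 + M*W)
Q = -2082249/7 (Q = -(-772 - 671)**2/7 = -1/7*(-1443)**2 = -1/7*2082249 = -2082249/7 ≈ -2.9746e+5)
sqrt(2751*d(-37, -21) + (-2446811/R + 2381600/Q)) = sqrt(2751*(-1 - 21*(-37)) + (-2446811/2155360 + 2381600/(-2082249/7))) = sqrt(2751*(-1 + 777) + (-2446811*1/2155360 + 2381600*(-7/2082249))) = sqrt(2751*776 + (-2446811/2155360 - 1282400/160173)) = sqrt(2134776 - 3155946722303/345230477280) = sqrt(736986581419166977/345230477280) = sqrt(1290633010978687785131710)/777546120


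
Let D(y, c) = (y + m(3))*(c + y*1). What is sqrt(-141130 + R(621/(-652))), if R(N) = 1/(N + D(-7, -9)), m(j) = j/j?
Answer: I*sqrt(541996294805238)/61971 ≈ 375.67*I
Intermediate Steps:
m(j) = 1
D(y, c) = (1 + y)*(c + y) (D(y, c) = (y + 1)*(c + y*1) = (1 + y)*(c + y))
R(N) = 1/(96 + N) (R(N) = 1/(N + (-9 - 7 + (-7)**2 - 9*(-7))) = 1/(N + (-9 - 7 + 49 + 63)) = 1/(N + 96) = 1/(96 + N))
sqrt(-141130 + R(621/(-652))) = sqrt(-141130 + 1/(96 + 621/(-652))) = sqrt(-141130 + 1/(96 + 621*(-1/652))) = sqrt(-141130 + 1/(96 - 621/652)) = sqrt(-141130 + 1/(61971/652)) = sqrt(-141130 + 652/61971) = sqrt(-8745966578/61971) = I*sqrt(541996294805238)/61971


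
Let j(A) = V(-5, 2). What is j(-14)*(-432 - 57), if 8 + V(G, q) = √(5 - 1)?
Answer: 2934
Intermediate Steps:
V(G, q) = -6 (V(G, q) = -8 + √(5 - 1) = -8 + √4 = -8 + 2 = -6)
j(A) = -6
j(-14)*(-432 - 57) = -6*(-432 - 57) = -6*(-489) = 2934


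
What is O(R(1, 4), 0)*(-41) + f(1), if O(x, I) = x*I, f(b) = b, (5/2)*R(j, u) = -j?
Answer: 1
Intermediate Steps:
R(j, u) = -2*j/5 (R(j, u) = 2*(-j)/5 = -2*j/5)
O(x, I) = I*x
O(R(1, 4), 0)*(-41) + f(1) = (0*(-⅖*1))*(-41) + 1 = (0*(-⅖))*(-41) + 1 = 0*(-41) + 1 = 0 + 1 = 1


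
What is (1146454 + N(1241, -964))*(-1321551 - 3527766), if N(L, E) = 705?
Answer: -5562937640403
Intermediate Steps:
(1146454 + N(1241, -964))*(-1321551 - 3527766) = (1146454 + 705)*(-1321551 - 3527766) = 1147159*(-4849317) = -5562937640403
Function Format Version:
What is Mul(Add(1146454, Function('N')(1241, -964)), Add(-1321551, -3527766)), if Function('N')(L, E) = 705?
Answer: -5562937640403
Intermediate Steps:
Mul(Add(1146454, Function('N')(1241, -964)), Add(-1321551, -3527766)) = Mul(Add(1146454, 705), Add(-1321551, -3527766)) = Mul(1147159, -4849317) = -5562937640403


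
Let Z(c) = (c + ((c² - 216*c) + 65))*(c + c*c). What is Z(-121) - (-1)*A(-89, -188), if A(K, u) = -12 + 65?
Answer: 591268973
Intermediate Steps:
Z(c) = (c + c²)*(65 + c² - 215*c) (Z(c) = (c + (65 + c² - 216*c))*(c + c²) = (65 + c² - 215*c)*(c + c²) = (c + c²)*(65 + c² - 215*c))
A(K, u) = 53
Z(-121) - (-1)*A(-89, -188) = -121*(65 + (-121)³ - 214*(-121)² - 150*(-121)) - (-1)*53 = -121*(65 - 1771561 - 214*14641 + 18150) - 1*(-53) = -121*(65 - 1771561 - 3133174 + 18150) + 53 = -121*(-4886520) + 53 = 591268920 + 53 = 591268973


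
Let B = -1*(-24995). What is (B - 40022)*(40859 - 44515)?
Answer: 54938712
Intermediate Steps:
B = 24995
(B - 40022)*(40859 - 44515) = (24995 - 40022)*(40859 - 44515) = -15027*(-3656) = 54938712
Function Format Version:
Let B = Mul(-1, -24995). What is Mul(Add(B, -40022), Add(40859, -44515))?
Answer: 54938712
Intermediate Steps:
B = 24995
Mul(Add(B, -40022), Add(40859, -44515)) = Mul(Add(24995, -40022), Add(40859, -44515)) = Mul(-15027, -3656) = 54938712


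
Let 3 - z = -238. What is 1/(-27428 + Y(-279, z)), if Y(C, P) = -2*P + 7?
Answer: -1/27903 ≈ -3.5838e-5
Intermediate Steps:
z = 241 (z = 3 - 1*(-238) = 3 + 238 = 241)
Y(C, P) = 7 - 2*P
1/(-27428 + Y(-279, z)) = 1/(-27428 + (7 - 2*241)) = 1/(-27428 + (7 - 482)) = 1/(-27428 - 475) = 1/(-27903) = -1/27903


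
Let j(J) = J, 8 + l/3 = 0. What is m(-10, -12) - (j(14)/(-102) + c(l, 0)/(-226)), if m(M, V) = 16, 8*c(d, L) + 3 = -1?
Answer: 371945/23052 ≈ 16.135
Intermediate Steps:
l = -24 (l = -24 + 3*0 = -24 + 0 = -24)
c(d, L) = -1/2 (c(d, L) = -3/8 + (1/8)*(-1) = -3/8 - 1/8 = -1/2)
m(-10, -12) - (j(14)/(-102) + c(l, 0)/(-226)) = 16 - (14/(-102) - 1/2/(-226)) = 16 - (14*(-1/102) - 1/2*(-1/226)) = 16 - (-7/51 + 1/452) = 16 - 1*(-3113/23052) = 16 + 3113/23052 = 371945/23052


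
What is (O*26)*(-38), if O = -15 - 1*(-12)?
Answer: 2964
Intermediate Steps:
O = -3 (O = -15 + 12 = -3)
(O*26)*(-38) = -3*26*(-38) = -78*(-38) = 2964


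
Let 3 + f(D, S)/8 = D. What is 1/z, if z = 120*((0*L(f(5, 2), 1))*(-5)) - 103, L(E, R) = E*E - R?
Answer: -1/103 ≈ -0.0097087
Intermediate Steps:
f(D, S) = -24 + 8*D
L(E, R) = E**2 - R
z = -103 (z = 120*((0*((-24 + 8*5)**2 - 1*1))*(-5)) - 103 = 120*((0*((-24 + 40)**2 - 1))*(-5)) - 103 = 120*((0*(16**2 - 1))*(-5)) - 103 = 120*((0*(256 - 1))*(-5)) - 103 = 120*((0*255)*(-5)) - 103 = 120*(0*(-5)) - 103 = 120*0 - 103 = 0 - 103 = -103)
1/z = 1/(-103) = -1/103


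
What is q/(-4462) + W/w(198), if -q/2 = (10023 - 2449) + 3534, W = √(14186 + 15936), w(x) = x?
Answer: 11108/2231 + √30122/198 ≈ 5.8555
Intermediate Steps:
W = √30122 ≈ 173.56
q = -22216 (q = -2*((10023 - 2449) + 3534) = -2*(7574 + 3534) = -2*11108 = -22216)
q/(-4462) + W/w(198) = -22216/(-4462) + √30122/198 = -22216*(-1/4462) + √30122*(1/198) = 11108/2231 + √30122/198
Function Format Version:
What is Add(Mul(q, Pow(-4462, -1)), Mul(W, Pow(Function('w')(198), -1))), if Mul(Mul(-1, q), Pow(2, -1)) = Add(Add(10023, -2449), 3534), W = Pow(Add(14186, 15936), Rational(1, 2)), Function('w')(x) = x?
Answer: Add(Rational(11108, 2231), Mul(Rational(1, 198), Pow(30122, Rational(1, 2)))) ≈ 5.8555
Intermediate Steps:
W = Pow(30122, Rational(1, 2)) ≈ 173.56
q = -22216 (q = Mul(-2, Add(Add(10023, -2449), 3534)) = Mul(-2, Add(7574, 3534)) = Mul(-2, 11108) = -22216)
Add(Mul(q, Pow(-4462, -1)), Mul(W, Pow(Function('w')(198), -1))) = Add(Mul(-22216, Pow(-4462, -1)), Mul(Pow(30122, Rational(1, 2)), Pow(198, -1))) = Add(Mul(-22216, Rational(-1, 4462)), Mul(Pow(30122, Rational(1, 2)), Rational(1, 198))) = Add(Rational(11108, 2231), Mul(Rational(1, 198), Pow(30122, Rational(1, 2))))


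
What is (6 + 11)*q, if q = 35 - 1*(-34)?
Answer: 1173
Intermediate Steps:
q = 69 (q = 35 + 34 = 69)
(6 + 11)*q = (6 + 11)*69 = 17*69 = 1173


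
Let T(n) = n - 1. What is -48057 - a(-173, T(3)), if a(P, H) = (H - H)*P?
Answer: -48057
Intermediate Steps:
T(n) = -1 + n
a(P, H) = 0 (a(P, H) = 0*P = 0)
-48057 - a(-173, T(3)) = -48057 - 1*0 = -48057 + 0 = -48057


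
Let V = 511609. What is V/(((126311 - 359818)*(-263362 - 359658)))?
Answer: 511609/145479531140 ≈ 3.5167e-6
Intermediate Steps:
V/(((126311 - 359818)*(-263362 - 359658))) = 511609/(((126311 - 359818)*(-263362 - 359658))) = 511609/((-233507*(-623020))) = 511609/145479531140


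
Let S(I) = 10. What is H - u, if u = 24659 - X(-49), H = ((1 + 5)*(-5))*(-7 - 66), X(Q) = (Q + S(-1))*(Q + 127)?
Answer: -25511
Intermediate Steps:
X(Q) = (10 + Q)*(127 + Q) (X(Q) = (Q + 10)*(Q + 127) = (10 + Q)*(127 + Q))
H = 2190 (H = (6*(-5))*(-73) = -30*(-73) = 2190)
u = 27701 (u = 24659 - (1270 + (-49)**2 + 137*(-49)) = 24659 - (1270 + 2401 - 6713) = 24659 - 1*(-3042) = 24659 + 3042 = 27701)
H - u = 2190 - 1*27701 = 2190 - 27701 = -25511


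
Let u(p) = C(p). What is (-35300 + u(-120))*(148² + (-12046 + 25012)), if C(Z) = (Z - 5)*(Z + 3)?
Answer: -720937250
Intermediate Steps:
C(Z) = (-5 + Z)*(3 + Z)
u(p) = -15 + p² - 2*p
(-35300 + u(-120))*(148² + (-12046 + 25012)) = (-35300 + (-15 + (-120)² - 2*(-120)))*(148² + (-12046 + 25012)) = (-35300 + (-15 + 14400 + 240))*(21904 + 12966) = (-35300 + 14625)*34870 = -20675*34870 = -720937250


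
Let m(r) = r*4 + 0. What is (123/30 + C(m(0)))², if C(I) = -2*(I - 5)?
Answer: 19881/100 ≈ 198.81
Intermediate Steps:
m(r) = 4*r (m(r) = 4*r + 0 = 4*r)
C(I) = 10 - 2*I (C(I) = -2*(-5 + I) = 10 - 2*I)
(123/30 + C(m(0)))² = (123/30 + (10 - 8*0))² = (123*(1/30) + (10 - 2*0))² = (41/10 + (10 + 0))² = (41/10 + 10)² = (141/10)² = 19881/100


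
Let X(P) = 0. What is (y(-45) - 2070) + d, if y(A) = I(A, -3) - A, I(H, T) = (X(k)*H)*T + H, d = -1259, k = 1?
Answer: -3329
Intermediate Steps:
I(H, T) = H (I(H, T) = (0*H)*T + H = 0*T + H = 0 + H = H)
y(A) = 0 (y(A) = A - A = 0)
(y(-45) - 2070) + d = (0 - 2070) - 1259 = -2070 - 1259 = -3329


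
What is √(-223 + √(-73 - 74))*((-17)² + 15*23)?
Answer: 634*√(-223 + 7*I*√3) ≈ 257.28 + 9471.1*I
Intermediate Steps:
√(-223 + √(-73 - 74))*((-17)² + 15*23) = √(-223 + √(-147))*(289 + 345) = √(-223 + 7*I*√3)*634 = 634*√(-223 + 7*I*√3)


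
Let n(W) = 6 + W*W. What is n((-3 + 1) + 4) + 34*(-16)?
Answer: -534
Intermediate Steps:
n(W) = 6 + W²
n((-3 + 1) + 4) + 34*(-16) = (6 + ((-3 + 1) + 4)²) + 34*(-16) = (6 + (-2 + 4)²) - 544 = (6 + 2²) - 544 = (6 + 4) - 544 = 10 - 544 = -534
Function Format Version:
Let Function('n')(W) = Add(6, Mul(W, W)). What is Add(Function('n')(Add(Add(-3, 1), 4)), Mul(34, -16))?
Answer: -534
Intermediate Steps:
Function('n')(W) = Add(6, Pow(W, 2))
Add(Function('n')(Add(Add(-3, 1), 4)), Mul(34, -16)) = Add(Add(6, Pow(Add(Add(-3, 1), 4), 2)), Mul(34, -16)) = Add(Add(6, Pow(Add(-2, 4), 2)), -544) = Add(Add(6, Pow(2, 2)), -544) = Add(Add(6, 4), -544) = Add(10, -544) = -534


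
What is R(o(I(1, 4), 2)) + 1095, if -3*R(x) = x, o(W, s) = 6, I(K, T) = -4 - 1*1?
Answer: 1093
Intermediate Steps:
I(K, T) = -5 (I(K, T) = -4 - 1 = -5)
R(x) = -x/3
R(o(I(1, 4), 2)) + 1095 = -1/3*6 + 1095 = -2 + 1095 = 1093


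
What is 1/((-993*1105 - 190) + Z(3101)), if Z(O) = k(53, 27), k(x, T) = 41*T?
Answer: -1/1096348 ≈ -9.1212e-7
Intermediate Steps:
Z(O) = 1107 (Z(O) = 41*27 = 1107)
1/((-993*1105 - 190) + Z(3101)) = 1/((-993*1105 - 190) + 1107) = 1/((-1097265 - 190) + 1107) = 1/(-1097455 + 1107) = 1/(-1096348) = -1/1096348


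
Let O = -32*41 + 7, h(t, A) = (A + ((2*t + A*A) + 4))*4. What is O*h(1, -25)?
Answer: -3163320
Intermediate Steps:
h(t, A) = 16 + 4*A + 4*A² + 8*t (h(t, A) = (A + ((2*t + A²) + 4))*4 = (A + ((A² + 2*t) + 4))*4 = (A + (4 + A² + 2*t))*4 = (4 + A + A² + 2*t)*4 = 16 + 4*A + 4*A² + 8*t)
O = -1305 (O = -1312 + 7 = -1305)
O*h(1, -25) = -1305*(16 + 4*(-25) + 4*(-25)² + 8*1) = -1305*(16 - 100 + 4*625 + 8) = -1305*(16 - 100 + 2500 + 8) = -1305*2424 = -3163320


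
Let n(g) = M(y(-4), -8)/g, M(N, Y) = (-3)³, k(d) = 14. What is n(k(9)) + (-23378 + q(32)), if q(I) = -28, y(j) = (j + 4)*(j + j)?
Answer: -327711/14 ≈ -23408.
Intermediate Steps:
y(j) = 2*j*(4 + j) (y(j) = (4 + j)*(2*j) = 2*j*(4 + j))
M(N, Y) = -27
n(g) = -27/g
n(k(9)) + (-23378 + q(32)) = -27/14 + (-23378 - 28) = -27*1/14 - 23406 = -27/14 - 23406 = -327711/14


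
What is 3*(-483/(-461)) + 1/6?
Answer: 9155/2766 ≈ 3.3098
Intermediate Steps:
3*(-483/(-461)) + 1/6 = 3*(-483*(-1/461)) + 1/6 = 3*(483/461) + 1/6 = 1449/461 + 1/6 = 9155/2766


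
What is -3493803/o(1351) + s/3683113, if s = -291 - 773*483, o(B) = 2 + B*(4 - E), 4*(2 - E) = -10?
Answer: 8578546396976/1653717737 ≈ 5187.4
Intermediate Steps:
E = 9/2 (E = 2 - ¼*(-10) = 2 + 5/2 = 9/2 ≈ 4.5000)
o(B) = 2 - B/2 (o(B) = 2 + B*(4 - 1*9/2) = 2 + B*(4 - 9/2) = 2 + B*(-½) = 2 - B/2)
s = -373650 (s = -291 - 373359 = -373650)
-3493803/o(1351) + s/3683113 = -3493803/(2 - ½*1351) - 373650/3683113 = -3493803/(2 - 1351/2) - 373650*1/3683113 = -3493803/(-1347/2) - 373650/3683113 = -3493803*(-2/1347) - 373650/3683113 = 2329202/449 - 373650/3683113 = 8578546396976/1653717737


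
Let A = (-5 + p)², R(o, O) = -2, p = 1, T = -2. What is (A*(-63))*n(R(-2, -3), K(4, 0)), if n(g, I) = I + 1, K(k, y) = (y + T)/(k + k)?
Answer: -756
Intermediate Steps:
K(k, y) = (-2 + y)/(2*k) (K(k, y) = (y - 2)/(k + k) = (-2 + y)/((2*k)) = (-2 + y)*(1/(2*k)) = (-2 + y)/(2*k))
n(g, I) = 1 + I
A = 16 (A = (-5 + 1)² = (-4)² = 16)
(A*(-63))*n(R(-2, -3), K(4, 0)) = (16*(-63))*(1 + (½)*(-2 + 0)/4) = -1008*(1 + (½)*(¼)*(-2)) = -1008*(1 - ¼) = -1008*¾ = -756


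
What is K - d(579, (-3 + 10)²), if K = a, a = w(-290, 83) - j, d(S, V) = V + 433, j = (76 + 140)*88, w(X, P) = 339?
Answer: -19151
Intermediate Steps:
j = 19008 (j = 216*88 = 19008)
d(S, V) = 433 + V
a = -18669 (a = 339 - 1*19008 = 339 - 19008 = -18669)
K = -18669
K - d(579, (-3 + 10)²) = -18669 - (433 + (-3 + 10)²) = -18669 - (433 + 7²) = -18669 - (433 + 49) = -18669 - 1*482 = -18669 - 482 = -19151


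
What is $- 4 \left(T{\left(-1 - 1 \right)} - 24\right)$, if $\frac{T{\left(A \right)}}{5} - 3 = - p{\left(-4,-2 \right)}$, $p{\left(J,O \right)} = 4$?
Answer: $116$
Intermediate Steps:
$T{\left(A \right)} = -5$ ($T{\left(A \right)} = 15 + 5 \left(\left(-1\right) 4\right) = 15 + 5 \left(-4\right) = 15 - 20 = -5$)
$- 4 \left(T{\left(-1 - 1 \right)} - 24\right) = - 4 \left(-5 - 24\right) = \left(-4\right) \left(-29\right) = 116$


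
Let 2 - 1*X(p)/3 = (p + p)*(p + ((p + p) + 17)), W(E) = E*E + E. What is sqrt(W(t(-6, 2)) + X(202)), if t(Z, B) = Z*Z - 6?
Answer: 2*I*sqrt(188535) ≈ 868.41*I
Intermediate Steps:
t(Z, B) = -6 + Z**2 (t(Z, B) = Z**2 - 6 = -6 + Z**2)
W(E) = E + E**2 (W(E) = E**2 + E = E + E**2)
X(p) = 6 - 6*p*(17 + 3*p) (X(p) = 6 - 3*(p + p)*(p + ((p + p) + 17)) = 6 - 3*2*p*(p + (2*p + 17)) = 6 - 3*2*p*(p + (17 + 2*p)) = 6 - 3*2*p*(17 + 3*p) = 6 - 6*p*(17 + 3*p))
sqrt(W(t(-6, 2)) + X(202)) = sqrt((-6 + (-6)**2)*(1 + (-6 + (-6)**2)) + (6 - 102*202 - 18*202**2)) = sqrt((-6 + 36)*(1 + (-6 + 36)) + (6 - 20604 - 18*40804)) = sqrt(30*(1 + 30) + (6 - 20604 - 734472)) = sqrt(30*31 - 755070) = sqrt(930 - 755070) = sqrt(-754140) = 2*I*sqrt(188535)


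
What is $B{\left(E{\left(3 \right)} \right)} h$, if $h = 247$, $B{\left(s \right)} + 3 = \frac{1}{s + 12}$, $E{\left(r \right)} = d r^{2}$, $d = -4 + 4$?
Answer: $- \frac{8645}{12} \approx -720.42$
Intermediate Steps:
$d = 0$
$E{\left(r \right)} = 0$ ($E{\left(r \right)} = 0 r^{2} = 0$)
$B{\left(s \right)} = -3 + \frac{1}{12 + s}$ ($B{\left(s \right)} = -3 + \frac{1}{s + 12} = -3 + \frac{1}{12 + s}$)
$B{\left(E{\left(3 \right)} \right)} h = \frac{-35 - 0}{12 + 0} \cdot 247 = \frac{-35 + 0}{12} \cdot 247 = \frac{1}{12} \left(-35\right) 247 = \left(- \frac{35}{12}\right) 247 = - \frac{8645}{12}$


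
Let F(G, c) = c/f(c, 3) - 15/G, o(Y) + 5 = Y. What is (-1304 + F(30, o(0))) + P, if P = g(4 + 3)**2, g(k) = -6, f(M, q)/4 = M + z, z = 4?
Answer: -5069/4 ≈ -1267.3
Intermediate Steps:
o(Y) = -5 + Y
f(M, q) = 16 + 4*M (f(M, q) = 4*(M + 4) = 4*(4 + M) = 16 + 4*M)
F(G, c) = -15/G + c/(16 + 4*c) (F(G, c) = c/(16 + 4*c) - 15/G = -15/G + c/(16 + 4*c))
P = 36 (P = (-6)**2 = 36)
(-1304 + F(30, o(0))) + P = (-1304 + (1/4)*(-240 - 60*(-5 + 0) + 30*(-5 + 0))/(30*(4 + (-5 + 0)))) + 36 = (-1304 + (1/4)*(1/30)*(-240 - 60*(-5) + 30*(-5))/(4 - 5)) + 36 = (-1304 + (1/4)*(1/30)*(-240 + 300 - 150)/(-1)) + 36 = (-1304 + (1/4)*(1/30)*(-1)*(-90)) + 36 = (-1304 + 3/4) + 36 = -5213/4 + 36 = -5069/4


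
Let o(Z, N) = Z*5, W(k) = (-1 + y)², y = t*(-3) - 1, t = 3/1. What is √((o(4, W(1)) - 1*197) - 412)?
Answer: I*√589 ≈ 24.269*I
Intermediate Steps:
t = 3 (t = 3*1 = 3)
y = -10 (y = 3*(-3) - 1 = -9 - 1 = -10)
W(k) = 121 (W(k) = (-1 - 10)² = (-11)² = 121)
o(Z, N) = 5*Z
√((o(4, W(1)) - 1*197) - 412) = √((5*4 - 1*197) - 412) = √((20 - 197) - 412) = √(-177 - 412) = √(-589) = I*√589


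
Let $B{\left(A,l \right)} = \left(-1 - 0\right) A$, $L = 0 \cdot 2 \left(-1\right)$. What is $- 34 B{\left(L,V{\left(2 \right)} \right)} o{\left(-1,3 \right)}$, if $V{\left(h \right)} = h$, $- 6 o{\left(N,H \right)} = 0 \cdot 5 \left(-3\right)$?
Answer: $0$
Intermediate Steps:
$o{\left(N,H \right)} = 0$ ($o{\left(N,H \right)} = - \frac{0 \cdot 5 \left(-3\right)}{6} = - \frac{0 \left(-3\right)}{6} = \left(- \frac{1}{6}\right) 0 = 0$)
$L = 0$ ($L = 0 \left(-1\right) = 0$)
$B{\left(A,l \right)} = - A$ ($B{\left(A,l \right)} = \left(-1 + \left(-2 + 2\right)\right) A = \left(-1 + 0\right) A = - A$)
$- 34 B{\left(L,V{\left(2 \right)} \right)} o{\left(-1,3 \right)} = - 34 \left(\left(-1\right) 0\right) 0 = \left(-34\right) 0 \cdot 0 = 0 \cdot 0 = 0$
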